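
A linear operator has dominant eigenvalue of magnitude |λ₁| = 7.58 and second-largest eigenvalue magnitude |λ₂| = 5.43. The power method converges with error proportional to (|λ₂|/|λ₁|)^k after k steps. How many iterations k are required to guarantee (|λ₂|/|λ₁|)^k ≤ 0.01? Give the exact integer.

14

|λ₂/λ₁| = 5.43/7.58 = 0.71636
Need k ≥ ln(0.01) / ln(0.71636) = -4.6052 / -0.3336 ≈ 13.806
Smallest integer k satisfying the bound: 14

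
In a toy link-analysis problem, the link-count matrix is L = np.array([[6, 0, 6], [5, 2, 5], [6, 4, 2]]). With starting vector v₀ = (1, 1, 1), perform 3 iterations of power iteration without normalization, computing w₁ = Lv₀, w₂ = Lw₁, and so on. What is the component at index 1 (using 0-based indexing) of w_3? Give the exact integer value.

1728

w1 = Lv₀ = (6·1 + 0·1 + 6·1; 5·1 + 2·1 + 5·1; 6·1 + 4·1 + 2·1) = (12, 12, 12)
w2 = Lw1 = (6·12 + 0·12 + 6·12; 5·12 + 2·12 + 5·12; 6·12 + 4·12 + 2·12) = (144, 144, 144)
w3 = Lw2 = (1728, 1728, 1728)
The requested component of w3 is 1728.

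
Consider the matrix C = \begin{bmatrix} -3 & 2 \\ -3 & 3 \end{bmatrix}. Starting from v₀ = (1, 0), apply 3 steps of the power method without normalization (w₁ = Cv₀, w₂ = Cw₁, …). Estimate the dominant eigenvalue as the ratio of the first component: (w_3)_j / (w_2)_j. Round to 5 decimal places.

λ ≈ -3.00000

w1 = Cv₀ = ((-3)·1 + 2·0; (-3)·1 + 3·0) = (-3, -3)
w2 = Cw1 = ((-3)·(-3) + 2·(-3); (-3)·(-3) + 3·(-3)) = (3, 0)
w3 = Cw2 = (-9, -9)
Ratio at component: -9 / 3 = -3.00000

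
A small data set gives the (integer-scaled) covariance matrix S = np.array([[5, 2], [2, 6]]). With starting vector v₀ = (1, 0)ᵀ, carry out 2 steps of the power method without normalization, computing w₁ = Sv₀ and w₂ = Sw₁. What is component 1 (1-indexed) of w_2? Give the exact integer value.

w1 = Sv₀ = (5·1 + 2·0; 2·1 + 6·0) = (5, 2)
w2 = Sw1 = (5·5 + 2·2; 2·5 + 6·2) = (29, 22)
The requested component of w2 is 29.

29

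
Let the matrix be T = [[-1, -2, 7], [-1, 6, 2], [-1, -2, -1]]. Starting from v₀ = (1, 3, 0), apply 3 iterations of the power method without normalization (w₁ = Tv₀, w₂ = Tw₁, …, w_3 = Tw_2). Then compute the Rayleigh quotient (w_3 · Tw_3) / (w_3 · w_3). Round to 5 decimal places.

w1 = Tv₀ = ((-1)·1 + (-2)·3 + 7·0; (-1)·1 + 6·3 + 2·0; (-1)·1 + (-2)·3 + (-1)·0) = (-7, 17, -7)
w2 = Tw1 = ((-1)·(-7) + (-2)·17 + 7·(-7); (-1)·(-7) + 6·17 + 2·(-7); (-1)·(-7) + (-2)·17 + (-1)·(-7)) = (-76, 95, -20)
w3 = Tw2 = (-254, 606, -94)
Tw3 = (-1616, 3702, -864)
w3·Tw3 = (-254)·(-1616) + 606·3702 + (-94)·(-864) = 2735092; w3·w3 = (-254)·(-254) + 606·606 + (-94)·(-94) = 440588
λ ≈ 2735092/440588 = 6.20782

6.20782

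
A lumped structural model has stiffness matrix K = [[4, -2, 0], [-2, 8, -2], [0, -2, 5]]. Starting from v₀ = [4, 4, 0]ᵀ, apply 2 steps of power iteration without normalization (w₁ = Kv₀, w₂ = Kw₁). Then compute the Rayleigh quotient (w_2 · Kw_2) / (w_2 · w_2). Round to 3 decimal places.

9.240

w1 = Kv₀ = (4·4 + (-2)·4 + 0·0; (-2)·4 + 8·4 + (-2)·0; 0·4 + (-2)·4 + 5·0) = (8, 24, -8)
w2 = Kw1 = (4·8 + (-2)·24 + 0·(-8); (-2)·8 + 8·24 + (-2)·(-8); 0·8 + (-2)·24 + 5·(-8)) = (-16, 192, -88)
Kw2 = (-448, 1744, -824)
w2·Kw2 = (-16)·(-448) + 192·1744 + (-88)·(-824) = 414528; w2·w2 = (-16)·(-16) + 192·192 + (-88)·(-88) = 44864
λ ≈ 414528/44864 = 9.240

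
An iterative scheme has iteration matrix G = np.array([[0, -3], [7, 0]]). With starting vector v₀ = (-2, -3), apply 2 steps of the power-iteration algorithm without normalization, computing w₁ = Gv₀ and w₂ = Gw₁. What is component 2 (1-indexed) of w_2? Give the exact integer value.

63

w1 = Gv₀ = (0·(-2) + (-3)·(-3); 7·(-2) + 0·(-3)) = (9, -14)
w2 = Gw1 = (0·9 + (-3)·(-14); 7·9 + 0·(-14)) = (42, 63)
The requested component of w2 is 63.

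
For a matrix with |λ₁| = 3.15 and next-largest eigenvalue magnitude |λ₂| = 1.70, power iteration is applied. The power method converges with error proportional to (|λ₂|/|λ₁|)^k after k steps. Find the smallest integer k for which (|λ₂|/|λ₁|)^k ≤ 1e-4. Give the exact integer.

15

|λ₂/λ₁| = 1.70/3.15 = 0.53968
Need k ≥ ln(1e-4) / ln(0.53968) = -9.2103 / -0.6168 ≈ 14.933
Smallest integer k satisfying the bound: 15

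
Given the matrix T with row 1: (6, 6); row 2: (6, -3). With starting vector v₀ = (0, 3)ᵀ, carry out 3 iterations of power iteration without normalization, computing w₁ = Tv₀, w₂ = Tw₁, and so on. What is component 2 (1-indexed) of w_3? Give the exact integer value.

w1 = Tv₀ = (6·0 + 6·3; 6·0 + (-3)·3) = (18, -9)
w2 = Tw1 = (6·18 + 6·(-9); 6·18 + (-3)·(-9)) = (54, 135)
w3 = Tw2 = (1134, -81)
The requested component of w3 is -81.

-81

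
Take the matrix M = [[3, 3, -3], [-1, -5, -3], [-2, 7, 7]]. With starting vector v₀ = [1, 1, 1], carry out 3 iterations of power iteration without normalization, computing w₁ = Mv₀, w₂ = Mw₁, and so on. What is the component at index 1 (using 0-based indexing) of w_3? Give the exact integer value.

w1 = Mv₀ = (3, -9, 12)
w2 = Mw1 = (-54, 6, 15)
w3 = Mw2 = (-189, -21, 255)
The requested component of w3 is -21.

-21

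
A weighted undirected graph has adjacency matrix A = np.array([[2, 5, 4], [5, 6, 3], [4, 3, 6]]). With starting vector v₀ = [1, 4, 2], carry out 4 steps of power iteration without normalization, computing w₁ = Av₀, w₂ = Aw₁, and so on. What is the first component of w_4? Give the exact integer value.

w1 = Av₀ = (2·1 + 5·4 + 4·2; 5·1 + 6·4 + 3·2; 4·1 + 3·4 + 6·2) = (30, 35, 28)
w2 = Aw1 = (2·30 + 5·35 + 4·28; 5·30 + 6·35 + 3·28; 4·30 + 3·35 + 6·28) = (347, 444, 393)
w3 = Aw2 = (4486, 5578, 5078)
w4 = Aw3 = (57174, 71132, 65146)
The requested component of w4 is 57174.

57174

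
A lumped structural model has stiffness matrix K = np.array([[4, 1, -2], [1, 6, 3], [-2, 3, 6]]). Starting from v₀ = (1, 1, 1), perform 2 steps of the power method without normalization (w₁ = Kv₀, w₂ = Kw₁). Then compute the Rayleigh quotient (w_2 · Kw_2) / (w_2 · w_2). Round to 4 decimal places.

w1 = Kv₀ = (3, 10, 7)
w2 = Kw1 = (8, 84, 66)
Kw2 = (-16, 710, 632)
w2·Kw2 = 8·(-16) + 84·710 + 66·632 = 101224; w2·w2 = 8·8 + 84·84 + 66·66 = 11476
λ ≈ 101224/11476 = 8.8205

λ ≈ 8.8205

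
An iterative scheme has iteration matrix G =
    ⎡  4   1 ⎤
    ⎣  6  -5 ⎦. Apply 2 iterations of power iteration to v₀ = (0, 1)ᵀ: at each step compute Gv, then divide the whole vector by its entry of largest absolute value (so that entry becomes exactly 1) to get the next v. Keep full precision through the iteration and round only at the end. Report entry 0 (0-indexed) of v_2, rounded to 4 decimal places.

-0.0323

Gv0 = (1.00000, -5.00000); divide by -5.00000 → v1 = (-0.20000, 1.00000)
Gv1 = (0.20000, -6.20000); divide by -6.20000 → v2 = (-0.03226, 1.00000)
Requested entry of v2: -1/31 = -0.0323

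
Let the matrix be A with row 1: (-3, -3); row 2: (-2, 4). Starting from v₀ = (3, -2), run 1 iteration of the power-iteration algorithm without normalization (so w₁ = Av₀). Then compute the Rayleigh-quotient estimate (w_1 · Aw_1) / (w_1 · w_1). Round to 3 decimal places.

2.668

w1 = Av₀ = ((-3)·3 + (-3)·(-2); (-2)·3 + 4·(-2)) = (-3, -14)
Aw1 = (51, -50)
w1·Aw1 = (-3)·51 + (-14)·(-50) = 547; w1·w1 = (-3)·(-3) + (-14)·(-14) = 205
λ ≈ 547/205 = 2.668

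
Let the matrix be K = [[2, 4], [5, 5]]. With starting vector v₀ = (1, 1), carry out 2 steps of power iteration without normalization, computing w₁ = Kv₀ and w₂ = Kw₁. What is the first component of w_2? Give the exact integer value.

52

w1 = Kv₀ = (6, 10)
w2 = Kw1 = (52, 80)
The requested component of w2 is 52.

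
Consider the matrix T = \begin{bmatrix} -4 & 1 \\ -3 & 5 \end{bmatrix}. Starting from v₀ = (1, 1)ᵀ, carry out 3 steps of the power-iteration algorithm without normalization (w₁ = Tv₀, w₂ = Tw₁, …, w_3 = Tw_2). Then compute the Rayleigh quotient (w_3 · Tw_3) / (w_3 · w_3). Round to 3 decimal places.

w1 = Tv₀ = (-3, 2)
w2 = Tw1 = (14, 19)
w3 = Tw2 = (-37, 53)
Tw3 = (201, 376)
w3·Tw3 = (-37)·201 + 53·376 = 12491; w3·w3 = (-37)·(-37) + 53·53 = 4178
λ ≈ 12491/4178 = 2.990

2.990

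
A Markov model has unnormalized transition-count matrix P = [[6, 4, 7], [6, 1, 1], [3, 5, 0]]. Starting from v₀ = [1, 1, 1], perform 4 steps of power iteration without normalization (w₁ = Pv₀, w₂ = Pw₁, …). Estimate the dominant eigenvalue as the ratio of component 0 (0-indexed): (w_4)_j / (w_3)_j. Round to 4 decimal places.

w1 = Pv₀ = (6·1 + 4·1 + 7·1; 6·1 + 1·1 + 1·1; 3·1 + 5·1 + 0·1) = (17, 8, 8)
w2 = Pw1 = (6·17 + 4·8 + 7·8; 6·17 + 1·8 + 1·8; 3·17 + 5·8 + 0·8) = (190, 118, 91)
w3 = Pw2 = (2249, 1349, 1160)
w4 = Pw3 = (27010, 16003, 13492)
Ratio at component: 27010 / 2249 = 12.0098

λ ≈ 12.0098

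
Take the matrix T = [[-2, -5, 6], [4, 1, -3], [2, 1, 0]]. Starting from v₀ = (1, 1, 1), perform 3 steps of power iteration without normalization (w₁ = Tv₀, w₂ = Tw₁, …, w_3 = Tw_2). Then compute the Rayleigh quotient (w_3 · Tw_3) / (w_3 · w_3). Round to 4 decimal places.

w1 = Tv₀ = ((-2)·1 + (-5)·1 + 6·1; 4·1 + 1·1 + (-3)·1; 2·1 + 1·1 + 0·1) = (-1, 2, 3)
w2 = Tw1 = ((-2)·(-1) + (-5)·2 + 6·3; 4·(-1) + 1·2 + (-3)·3; 2·(-1) + 1·2 + 0·3) = (10, -11, 0)
w3 = Tw2 = (35, 29, 9)
Tw3 = (-161, 142, 99)
w3·Tw3 = 35·(-161) + 29·142 + 9·99 = -626; w3·w3 = 35·35 + 29·29 + 9·9 = 2147
λ ≈ -626/2147 = -0.2916

λ ≈ -0.2916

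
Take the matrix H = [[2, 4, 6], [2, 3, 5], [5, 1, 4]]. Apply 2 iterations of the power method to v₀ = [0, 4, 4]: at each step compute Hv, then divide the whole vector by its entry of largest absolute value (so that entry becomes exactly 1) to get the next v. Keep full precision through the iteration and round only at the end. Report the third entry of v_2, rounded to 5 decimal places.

0.95122

Hv0 = (40.000000, 32.000000, 20.000000); divide by 40.000000 → v1 = (1.000000, 0.800000, 0.500000)
Hv1 = (8.200000, 6.900000, 7.800000); divide by 8.200000 → v2 = (1.000000, 0.841463, 0.951220)
Requested entry of v2: 312/328 = 0.95122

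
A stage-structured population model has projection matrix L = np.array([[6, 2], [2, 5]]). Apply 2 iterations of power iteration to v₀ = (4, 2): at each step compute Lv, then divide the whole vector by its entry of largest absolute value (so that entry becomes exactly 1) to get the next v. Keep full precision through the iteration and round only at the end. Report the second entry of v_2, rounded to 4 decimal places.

Lv0 = (28.00000, 18.00000); divide by 28.00000 → v1 = (1.00000, 0.64286)
Lv1 = (7.28571, 5.21429); divide by 7.28571 → v2 = (1.00000, 0.71569)
Requested entry of v2: 146/204 = 0.7157

0.7157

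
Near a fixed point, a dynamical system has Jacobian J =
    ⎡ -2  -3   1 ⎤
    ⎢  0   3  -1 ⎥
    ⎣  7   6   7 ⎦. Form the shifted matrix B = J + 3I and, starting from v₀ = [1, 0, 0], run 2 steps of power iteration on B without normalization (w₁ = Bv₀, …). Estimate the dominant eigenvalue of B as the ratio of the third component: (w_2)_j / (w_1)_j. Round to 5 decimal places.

B = J + 3I has rows (1, -3, 1); (0, 6, -1); (7, 6, 10)
w1 = Bv₀ = (1·1 + (-3)·0 + 1·0; 0·1 + 6·0 + (-1)·0; 7·1 + 6·0 + 10·0) = (1, 0, 7)
w2 = Bw1 = (1·1 + (-3)·0 + 1·7; 0·1 + 6·0 + (-1)·7; 7·1 + 6·0 + 10·7) = (8, -7, 77)
Ratio: 77/7 = 11.00000

μ ≈ 11.00000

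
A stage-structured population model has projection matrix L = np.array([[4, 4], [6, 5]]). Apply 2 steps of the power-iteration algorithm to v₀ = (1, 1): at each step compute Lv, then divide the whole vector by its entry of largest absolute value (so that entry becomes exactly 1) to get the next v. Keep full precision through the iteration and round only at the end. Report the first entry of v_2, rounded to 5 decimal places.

Lv0 = (8.000000, 11.000000); divide by 11.000000 → v1 = (0.727273, 1.000000)
Lv1 = (6.909091, 9.363636); divide by 9.363636 → v2 = (0.737864, 1.000000)
Requested entry of v2: 76/103 = 0.73786

0.73786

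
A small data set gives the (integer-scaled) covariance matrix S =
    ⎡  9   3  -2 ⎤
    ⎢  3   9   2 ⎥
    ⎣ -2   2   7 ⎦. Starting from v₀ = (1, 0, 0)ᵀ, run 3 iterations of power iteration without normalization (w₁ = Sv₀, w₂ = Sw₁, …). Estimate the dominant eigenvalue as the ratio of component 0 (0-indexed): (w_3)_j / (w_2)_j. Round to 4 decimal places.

w1 = Sv₀ = (9, 3, -2)
w2 = Sw1 = (94, 50, -26)
w3 = Sw2 = (1048, 680, -270)
Ratio at component: 1048 / 94 = 11.1489

11.1489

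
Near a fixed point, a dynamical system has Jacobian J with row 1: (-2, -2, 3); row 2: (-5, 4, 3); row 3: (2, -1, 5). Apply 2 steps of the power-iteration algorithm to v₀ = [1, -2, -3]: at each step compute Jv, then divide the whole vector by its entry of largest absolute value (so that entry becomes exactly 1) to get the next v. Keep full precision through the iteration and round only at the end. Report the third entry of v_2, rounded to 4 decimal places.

0.5465

Jv0 = (-7.00000, -22.00000, -11.00000); divide by -22.00000 → v1 = (0.31818, 1.00000, 0.50000)
Jv1 = (-1.13636, 3.90909, 2.13636); divide by 3.90909 → v2 = (-0.29070, 1.00000, 0.54651)
Requested entry of v2: -47/-86 = 0.5465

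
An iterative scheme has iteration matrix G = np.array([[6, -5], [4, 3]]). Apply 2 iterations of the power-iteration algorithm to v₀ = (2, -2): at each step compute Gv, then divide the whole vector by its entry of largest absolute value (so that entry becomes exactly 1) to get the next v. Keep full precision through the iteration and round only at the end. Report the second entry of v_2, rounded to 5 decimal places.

Gv0 = (22.000000, 2.000000); divide by 22.000000 → v1 = (1.000000, 0.090909)
Gv1 = (5.545455, 4.272727); divide by 5.545455 → v2 = (1.000000, 0.770492)
Requested entry of v2: 94/122 = 0.77049

0.77049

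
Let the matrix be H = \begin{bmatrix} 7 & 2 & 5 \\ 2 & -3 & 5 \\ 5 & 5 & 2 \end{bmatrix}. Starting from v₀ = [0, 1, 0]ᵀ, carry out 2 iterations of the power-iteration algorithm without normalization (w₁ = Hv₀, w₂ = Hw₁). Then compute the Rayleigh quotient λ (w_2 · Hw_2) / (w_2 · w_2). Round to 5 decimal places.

4.65481

w1 = Hv₀ = (2, -3, 5)
w2 = Hw1 = (33, 38, 5)
Hw2 = (332, -23, 365)
w2·Hw2 = 33·332 + 38·(-23) + 5·365 = 11907; w2·w2 = 33·33 + 38·38 + 5·5 = 2558
λ ≈ 11907/2558 = 4.65481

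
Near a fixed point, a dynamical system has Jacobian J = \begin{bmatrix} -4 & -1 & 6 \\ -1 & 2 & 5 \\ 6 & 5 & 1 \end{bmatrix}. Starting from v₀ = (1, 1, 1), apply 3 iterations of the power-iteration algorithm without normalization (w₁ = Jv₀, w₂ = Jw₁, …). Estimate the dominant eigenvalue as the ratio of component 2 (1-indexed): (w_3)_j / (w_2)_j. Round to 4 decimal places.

w1 = Jv₀ = ((-4)·1 + (-1)·1 + 6·1; (-1)·1 + 2·1 + 5·1; 6·1 + 5·1 + 1·1) = (1, 6, 12)
w2 = Jw1 = ((-4)·1 + (-1)·6 + 6·12; (-1)·1 + 2·6 + 5·12; 6·1 + 5·6 + 1·12) = (62, 71, 48)
w3 = Jw2 = (-31, 320, 775)
Ratio at component: 320 / 71 = 4.5070

4.5070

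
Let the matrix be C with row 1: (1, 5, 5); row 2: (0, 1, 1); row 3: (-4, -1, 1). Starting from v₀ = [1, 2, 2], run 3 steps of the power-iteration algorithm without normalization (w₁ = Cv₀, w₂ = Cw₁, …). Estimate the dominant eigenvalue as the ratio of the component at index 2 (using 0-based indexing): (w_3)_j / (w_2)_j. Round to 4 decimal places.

w1 = Cv₀ = (1·1 + 5·2 + 5·2; 0·1 + 1·2 + 1·2; (-4)·1 + (-1)·2 + 1·2) = (21, 4, -4)
w2 = Cw1 = (1·21 + 5·4 + 5·(-4); 0·21 + 1·4 + 1·(-4); (-4)·21 + (-1)·4 + 1·(-4)) = (21, 0, -92)
w3 = Cw2 = (-439, -92, -176)
Ratio at component: -176 / -92 = 1.9130

λ ≈ 1.9130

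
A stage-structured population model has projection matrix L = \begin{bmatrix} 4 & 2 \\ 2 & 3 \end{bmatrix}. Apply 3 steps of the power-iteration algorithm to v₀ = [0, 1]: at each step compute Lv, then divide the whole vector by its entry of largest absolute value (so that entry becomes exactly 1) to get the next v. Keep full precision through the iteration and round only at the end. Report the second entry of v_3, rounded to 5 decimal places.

0.81707

Lv0 = (2.000000, 3.000000); divide by 3.000000 → v1 = (0.666667, 1.000000)
Lv1 = (4.666667, 4.333333); divide by 4.666667 → v2 = (1.000000, 0.928571)
Lv2 = (5.857143, 4.785714); divide by 5.857143 → v3 = (1.000000, 0.817073)
Requested entry of v3: 67/82 = 0.81707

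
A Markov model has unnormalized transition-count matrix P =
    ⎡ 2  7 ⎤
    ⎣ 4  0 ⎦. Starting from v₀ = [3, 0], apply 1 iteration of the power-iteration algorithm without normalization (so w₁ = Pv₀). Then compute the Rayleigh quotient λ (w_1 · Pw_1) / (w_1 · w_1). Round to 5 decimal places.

w1 = Pv₀ = (2·3 + 7·0; 4·3 + 0·0) = (6, 12)
Pw1 = (96, 24)
w1·Pw1 = 6·96 + 12·24 = 864; w1·w1 = 6·6 + 12·12 = 180
λ ≈ 864/180 = 4.80000

λ ≈ 4.80000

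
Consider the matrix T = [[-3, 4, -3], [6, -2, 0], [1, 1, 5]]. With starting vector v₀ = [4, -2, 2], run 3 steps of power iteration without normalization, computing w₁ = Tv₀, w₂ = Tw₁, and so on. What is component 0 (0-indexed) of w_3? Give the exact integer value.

w1 = Tv₀ = ((-3)·4 + 4·(-2) + (-3)·2; 6·4 + (-2)·(-2) + 0·2; 1·4 + 1·(-2) + 5·2) = (-26, 28, 12)
w2 = Tw1 = ((-3)·(-26) + 4·28 + (-3)·12; 6·(-26) + (-2)·28 + 0·12; 1·(-26) + 1·28 + 5·12) = (154, -212, 62)
w3 = Tw2 = (-1496, 1348, 252)
The requested component of w3 is -1496.

-1496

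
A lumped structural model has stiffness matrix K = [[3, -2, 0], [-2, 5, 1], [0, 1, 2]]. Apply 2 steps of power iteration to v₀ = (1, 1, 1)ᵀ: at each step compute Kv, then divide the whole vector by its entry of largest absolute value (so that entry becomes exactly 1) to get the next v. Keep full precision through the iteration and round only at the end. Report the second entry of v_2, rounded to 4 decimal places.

1.0000

Kv0 = (1.00000, 4.00000, 3.00000); divide by 4.00000 → v1 = (0.25000, 1.00000, 0.75000)
Kv1 = (-1.25000, 5.25000, 2.50000); divide by 5.25000 → v2 = (-0.23810, 1.00000, 0.47619)
Requested entry of v2: 21/21 = 1.0000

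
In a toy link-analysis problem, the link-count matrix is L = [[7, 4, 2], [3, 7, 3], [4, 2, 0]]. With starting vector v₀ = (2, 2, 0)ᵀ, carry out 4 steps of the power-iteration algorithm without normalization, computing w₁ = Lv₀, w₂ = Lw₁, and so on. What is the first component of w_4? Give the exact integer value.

w1 = Lv₀ = (22, 20, 12)
w2 = Lw1 = (258, 242, 128)
w3 = Lw2 = (3030, 2852, 1516)
w4 = Lw3 = (35650, 33602, 17824)
The requested component of w4 is 35650.

35650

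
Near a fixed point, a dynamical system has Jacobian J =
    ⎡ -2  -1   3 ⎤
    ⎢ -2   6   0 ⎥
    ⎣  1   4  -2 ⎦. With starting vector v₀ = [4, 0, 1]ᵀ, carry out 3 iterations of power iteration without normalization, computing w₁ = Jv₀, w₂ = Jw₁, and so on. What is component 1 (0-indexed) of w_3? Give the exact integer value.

w1 = Jv₀ = ((-2)·4 + (-1)·0 + 3·1; (-2)·4 + 6·0 + 0·1; 1·4 + 4·0 + (-2)·1) = (-5, -8, 2)
w2 = Jw1 = ((-2)·(-5) + (-1)·(-8) + 3·2; (-2)·(-5) + 6·(-8) + 0·2; 1·(-5) + 4·(-8) + (-2)·2) = (24, -38, -41)
w3 = Jw2 = (-133, -276, -46)
The requested component of w3 is -276.

-276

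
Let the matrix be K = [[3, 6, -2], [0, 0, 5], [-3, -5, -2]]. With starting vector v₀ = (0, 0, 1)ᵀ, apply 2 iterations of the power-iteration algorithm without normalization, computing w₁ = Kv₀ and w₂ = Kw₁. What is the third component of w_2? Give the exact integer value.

-15

w1 = Kv₀ = (3·0 + 6·0 + (-2)·1; 0·0 + 0·0 + 5·1; (-3)·0 + (-5)·0 + (-2)·1) = (-2, 5, -2)
w2 = Kw1 = (3·(-2) + 6·5 + (-2)·(-2); 0·(-2) + 0·5 + 5·(-2); (-3)·(-2) + (-5)·5 + (-2)·(-2)) = (28, -10, -15)
The requested component of w2 is -15.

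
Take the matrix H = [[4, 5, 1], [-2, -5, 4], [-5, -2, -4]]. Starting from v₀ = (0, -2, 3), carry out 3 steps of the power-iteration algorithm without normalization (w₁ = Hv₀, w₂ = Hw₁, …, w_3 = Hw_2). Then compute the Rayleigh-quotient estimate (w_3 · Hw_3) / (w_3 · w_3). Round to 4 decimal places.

w1 = Hv₀ = (4·0 + 5·(-2) + 1·3; (-2)·0 + (-5)·(-2) + 4·3; (-5)·0 + (-2)·(-2) + (-4)·3) = (-7, 22, -8)
w2 = Hw1 = (4·(-7) + 5·22 + 1·(-8); (-2)·(-7) + (-5)·22 + 4·(-8); (-5)·(-7) + (-2)·22 + (-4)·(-8)) = (74, -128, 23)
w3 = Hw2 = (-321, 584, -206)
Hw3 = (1430, -3102, 1261)
w3·Hw3 = (-321)·1430 + 584·(-3102) + (-206)·1261 = -2530364; w3·w3 = (-321)·(-321) + 584·584 + (-206)·(-206) = 486533
λ ≈ -2530364/486533 = -5.2008

λ ≈ -5.2008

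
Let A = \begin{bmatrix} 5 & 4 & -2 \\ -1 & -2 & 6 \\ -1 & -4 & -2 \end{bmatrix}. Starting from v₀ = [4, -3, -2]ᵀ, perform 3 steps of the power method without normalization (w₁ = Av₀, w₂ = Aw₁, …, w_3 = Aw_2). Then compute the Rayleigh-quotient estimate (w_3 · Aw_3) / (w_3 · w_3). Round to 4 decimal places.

w1 = Av₀ = (12, -10, 12)
w2 = Aw1 = (-4, 80, 4)
w3 = Aw2 = (292, -132, -324)
Aw3 = (1580, -1972, 884)
w3·Aw3 = 292·1580 + (-132)·(-1972) + (-324)·884 = 435248; w3·w3 = 292·292 + (-132)·(-132) + (-324)·(-324) = 207664
λ ≈ 435248/207664 = 2.0959

λ ≈ 2.0959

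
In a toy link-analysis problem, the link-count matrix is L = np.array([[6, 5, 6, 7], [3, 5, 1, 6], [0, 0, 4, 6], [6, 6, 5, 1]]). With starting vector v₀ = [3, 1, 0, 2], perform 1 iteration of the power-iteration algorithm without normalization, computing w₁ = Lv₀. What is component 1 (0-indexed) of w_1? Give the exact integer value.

w1 = Lv₀ = (37, 26, 12, 26)
The requested component of w1 is 26.

26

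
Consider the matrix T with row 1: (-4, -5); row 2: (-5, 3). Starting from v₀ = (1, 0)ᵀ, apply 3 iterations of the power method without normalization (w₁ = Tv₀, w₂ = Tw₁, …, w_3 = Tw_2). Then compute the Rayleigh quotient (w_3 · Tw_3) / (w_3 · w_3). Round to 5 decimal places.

w1 = Tv₀ = ((-4)·1 + (-5)·0; (-5)·1 + 3·0) = (-4, -5)
w2 = Tw1 = ((-4)·(-4) + (-5)·(-5); (-5)·(-4) + 3·(-5)) = (41, 5)
w3 = Tw2 = (-189, -190)
Tw3 = (1706, 375)
w3·Tw3 = (-189)·1706 + (-190)·375 = -393684; w3·w3 = (-189)·(-189) + (-190)·(-190) = 71821
λ ≈ -393684/71821 = -5.48146

λ ≈ -5.48146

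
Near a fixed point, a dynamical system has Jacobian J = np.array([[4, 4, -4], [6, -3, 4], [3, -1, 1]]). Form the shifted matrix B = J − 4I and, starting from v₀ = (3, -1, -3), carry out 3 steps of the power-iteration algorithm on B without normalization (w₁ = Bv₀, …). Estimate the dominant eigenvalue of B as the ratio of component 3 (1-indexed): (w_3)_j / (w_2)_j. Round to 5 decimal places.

B = J − 4I has rows (0, 4, -4); (6, -7, 4); (3, -1, -3)
w1 = Bv₀ = (0·3 + 4·(-1) + (-4)·(-3); 6·3 + (-7)·(-1) + 4·(-3); 3·3 + (-1)·(-1) + (-3)·(-3)) = (8, 13, 19)
w2 = Bw1 = (0·8 + 4·13 + (-4)·19; 6·8 + (-7)·13 + 4·19; 3·8 + (-1)·13 + (-3)·19) = (-24, 33, -46)
w3 = Bw2 = (316, -559, 33)
Ratio: 33/-46 = -0.71739

μ ≈ -0.71739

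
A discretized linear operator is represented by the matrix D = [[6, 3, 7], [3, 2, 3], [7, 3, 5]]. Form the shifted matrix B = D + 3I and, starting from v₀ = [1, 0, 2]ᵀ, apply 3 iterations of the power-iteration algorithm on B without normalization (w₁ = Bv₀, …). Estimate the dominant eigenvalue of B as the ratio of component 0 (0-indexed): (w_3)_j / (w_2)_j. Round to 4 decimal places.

B = D + 3I has rows (9, 3, 7); (3, 5, 3); (7, 3, 8)
w1 = Bv₀ = (9·1 + 3·0 + 7·2; 3·1 + 5·0 + 3·2; 7·1 + 3·0 + 8·2) = (23, 9, 23)
w2 = Bw1 = (9·23 + 3·9 + 7·23; 3·23 + 5·9 + 3·23; 7·23 + 3·9 + 8·23) = (395, 183, 372)
w3 = Bw2 = (6708, 3216, 6290)
Ratio: 6708/395 = 16.9823

μ ≈ 16.9823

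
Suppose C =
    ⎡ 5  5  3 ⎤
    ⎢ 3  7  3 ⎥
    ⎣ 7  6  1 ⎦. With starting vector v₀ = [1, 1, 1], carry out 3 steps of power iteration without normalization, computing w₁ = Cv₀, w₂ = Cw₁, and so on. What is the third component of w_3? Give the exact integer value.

w1 = Cv₀ = (5·1 + 5·1 + 3·1; 3·1 + 7·1 + 3·1; 7·1 + 6·1 + 1·1) = (13, 13, 14)
w2 = Cw1 = (5·13 + 5·13 + 3·14; 3·13 + 7·13 + 3·14; 7·13 + 6·13 + 1·14) = (172, 172, 183)
w3 = Cw2 = (2269, 2269, 2419)
The requested component of w3 is 2419.

2419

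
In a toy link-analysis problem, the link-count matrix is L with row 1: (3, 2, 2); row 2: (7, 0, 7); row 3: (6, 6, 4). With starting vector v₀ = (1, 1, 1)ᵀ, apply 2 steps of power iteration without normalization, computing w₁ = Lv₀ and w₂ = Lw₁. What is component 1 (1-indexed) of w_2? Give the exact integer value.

w1 = Lv₀ = (3·1 + 2·1 + 2·1; 7·1 + 0·1 + 7·1; 6·1 + 6·1 + 4·1) = (7, 14, 16)
w2 = Lw1 = (3·7 + 2·14 + 2·16; 7·7 + 0·14 + 7·16; 6·7 + 6·14 + 4·16) = (81, 161, 190)
The requested component of w2 is 81.

81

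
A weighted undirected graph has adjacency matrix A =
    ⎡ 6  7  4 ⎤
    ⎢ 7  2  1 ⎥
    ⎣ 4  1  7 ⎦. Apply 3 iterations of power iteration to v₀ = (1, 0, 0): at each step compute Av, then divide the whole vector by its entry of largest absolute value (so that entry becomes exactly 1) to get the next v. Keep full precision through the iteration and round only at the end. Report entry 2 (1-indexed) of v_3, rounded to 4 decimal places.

0.7021

Av0 = (6.00000, 7.00000, 4.00000); divide by 7.00000 → v1 = (0.85714, 1.00000, 0.57143)
Av1 = (14.42857, 8.57143, 8.42857); divide by 14.42857 → v2 = (1.00000, 0.59406, 0.58416)
Av2 = (12.49505, 8.77228, 8.68317); divide by 12.49505 → v3 = (1.00000, 0.70206, 0.69493)
Requested entry of v3: 886/1262 = 0.7021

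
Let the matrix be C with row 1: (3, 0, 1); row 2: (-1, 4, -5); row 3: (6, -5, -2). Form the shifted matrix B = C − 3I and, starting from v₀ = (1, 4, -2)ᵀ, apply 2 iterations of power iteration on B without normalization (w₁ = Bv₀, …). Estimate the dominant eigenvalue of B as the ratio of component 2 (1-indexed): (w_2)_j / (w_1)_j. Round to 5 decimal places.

B = C − 3I has rows (0, 0, 1); (-1, 1, -5); (6, -5, -5)
w1 = Bv₀ = (-2, 13, -4)
w2 = Bw1 = (-4, 35, -57)
Ratio: 35/13 = 2.69231

μ ≈ 2.69231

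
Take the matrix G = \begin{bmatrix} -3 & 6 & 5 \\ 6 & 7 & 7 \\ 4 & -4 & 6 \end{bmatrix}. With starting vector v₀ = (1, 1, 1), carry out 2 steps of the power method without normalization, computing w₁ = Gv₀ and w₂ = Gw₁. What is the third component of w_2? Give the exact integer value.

w1 = Gv₀ = ((-3)·1 + 6·1 + 5·1; 6·1 + 7·1 + 7·1; 4·1 + (-4)·1 + 6·1) = (8, 20, 6)
w2 = Gw1 = ((-3)·8 + 6·20 + 5·6; 6·8 + 7·20 + 7·6; 4·8 + (-4)·20 + 6·6) = (126, 230, -12)
The requested component of w2 is -12.

-12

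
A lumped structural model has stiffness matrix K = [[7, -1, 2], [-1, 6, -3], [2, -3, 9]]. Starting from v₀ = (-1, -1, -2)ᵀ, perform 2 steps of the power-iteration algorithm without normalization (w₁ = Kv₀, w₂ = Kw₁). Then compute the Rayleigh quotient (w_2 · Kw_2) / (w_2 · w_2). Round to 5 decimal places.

11.65057

w1 = Kv₀ = (7·(-1) + (-1)·(-1) + 2·(-2); (-1)·(-1) + 6·(-1) + (-3)·(-2); 2·(-1) + (-3)·(-1) + 9·(-2)) = (-10, 1, -17)
w2 = Kw1 = (7·(-10) + (-1)·1 + 2·(-17); (-1)·(-10) + 6·1 + (-3)·(-17); 2·(-10) + (-3)·1 + 9·(-17)) = (-105, 67, -176)
Kw2 = (-1154, 1035, -1995)
w2·Kw2 = (-105)·(-1154) + 67·1035 + (-176)·(-1995) = 541635; w2·w2 = (-105)·(-105) + 67·67 + (-176)·(-176) = 46490
λ ≈ 541635/46490 = 11.65057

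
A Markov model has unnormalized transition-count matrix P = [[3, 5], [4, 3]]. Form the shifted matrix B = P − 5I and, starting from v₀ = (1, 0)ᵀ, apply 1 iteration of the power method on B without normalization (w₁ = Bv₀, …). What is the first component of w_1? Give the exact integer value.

B = P − 5I has rows (-2, 5); (4, -2)
w1 = Bv₀ = ((-2)·1 + 5·0; 4·1 + (-2)·0) = (-2, 4)
Requested component of w1: -2

-2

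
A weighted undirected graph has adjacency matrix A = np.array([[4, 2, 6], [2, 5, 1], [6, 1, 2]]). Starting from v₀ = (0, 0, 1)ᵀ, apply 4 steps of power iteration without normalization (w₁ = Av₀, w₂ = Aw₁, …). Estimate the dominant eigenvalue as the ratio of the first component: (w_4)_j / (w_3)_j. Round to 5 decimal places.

9.50000

w1 = Av₀ = (6, 1, 2)
w2 = Aw1 = (38, 19, 41)
w3 = Aw2 = (436, 212, 329)
w4 = Aw3 = (4142, 2261, 3486)
Ratio at component: 4142 / 436 = 9.50000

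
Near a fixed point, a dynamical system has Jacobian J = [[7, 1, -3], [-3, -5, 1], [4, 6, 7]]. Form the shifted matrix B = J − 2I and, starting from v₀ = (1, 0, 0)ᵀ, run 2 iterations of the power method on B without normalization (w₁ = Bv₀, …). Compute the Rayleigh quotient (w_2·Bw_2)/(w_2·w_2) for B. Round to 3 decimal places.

μ ≈ 5.526

B = J − 2I has rows (5, 1, -3); (-3, -7, 1); (4, 6, 5)
w1 = Bv₀ = (5·1 + 1·0 + (-3)·0; (-3)·1 + (-7)·0 + 1·0; 4·1 + 6·0 + 5·0) = (5, -3, 4)
w2 = Bw1 = (5·5 + 1·(-3) + (-3)·4; (-3)·5 + (-7)·(-3) + 1·4; 4·5 + 6·(-3) + 5·4) = (10, 10, 22)
Bw2 = (-6, -78, 210)
w2·Bw2 = 3780; w2·w2 = 684; μ ≈ 3780/684 = 5.526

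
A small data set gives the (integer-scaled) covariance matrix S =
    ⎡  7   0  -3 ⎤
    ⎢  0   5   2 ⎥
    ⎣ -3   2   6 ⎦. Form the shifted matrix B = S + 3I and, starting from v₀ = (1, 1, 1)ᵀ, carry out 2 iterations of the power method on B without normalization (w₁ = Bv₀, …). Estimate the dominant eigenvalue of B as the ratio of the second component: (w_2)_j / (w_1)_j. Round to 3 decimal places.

μ ≈ 9.600

B = S + 3I has rows (10, 0, -3); (0, 8, 2); (-3, 2, 9)
w1 = Bv₀ = (10·1 + 0·1 + (-3)·1; 0·1 + 8·1 + 2·1; (-3)·1 + 2·1 + 9·1) = (7, 10, 8)
w2 = Bw1 = (10·7 + 0·10 + (-3)·8; 0·7 + 8·10 + 2·8; (-3)·7 + 2·10 + 9·8) = (46, 96, 71)
Ratio: 96/10 = 9.600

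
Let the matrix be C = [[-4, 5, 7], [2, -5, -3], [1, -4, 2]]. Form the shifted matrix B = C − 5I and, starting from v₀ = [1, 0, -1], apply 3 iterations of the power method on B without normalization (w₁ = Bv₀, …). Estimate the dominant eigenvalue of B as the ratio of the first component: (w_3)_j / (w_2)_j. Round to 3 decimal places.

μ ≈ -13.091

B = C − 5I has rows (-9, 5, 7); (2, -10, -3); (1, -4, -3)
w1 = Bv₀ = (-16, 5, 4)
w2 = Bw1 = (197, -94, -48)
w3 = Bw2 = (-2579, 1478, 717)
Ratio: -2579/197 = -13.091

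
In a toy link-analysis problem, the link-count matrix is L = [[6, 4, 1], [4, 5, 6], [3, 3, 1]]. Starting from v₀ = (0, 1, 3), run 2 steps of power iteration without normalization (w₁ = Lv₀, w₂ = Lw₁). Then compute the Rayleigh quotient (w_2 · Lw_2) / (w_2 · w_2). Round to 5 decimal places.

w1 = Lv₀ = (6·0 + 4·1 + 1·3; 4·0 + 5·1 + 6·3; 3·0 + 3·1 + 1·3) = (7, 23, 6)
w2 = Lw1 = (6·7 + 4·23 + 1·6; 4·7 + 5·23 + 6·6; 3·7 + 3·23 + 1·6) = (140, 179, 96)
Lw2 = (1652, 2031, 1053)
w2·Lw2 = 140·1652 + 179·2031 + 96·1053 = 695917; w2·w2 = 140·140 + 179·179 + 96·96 = 60857
λ ≈ 695917/60857 = 11.43528

λ ≈ 11.43528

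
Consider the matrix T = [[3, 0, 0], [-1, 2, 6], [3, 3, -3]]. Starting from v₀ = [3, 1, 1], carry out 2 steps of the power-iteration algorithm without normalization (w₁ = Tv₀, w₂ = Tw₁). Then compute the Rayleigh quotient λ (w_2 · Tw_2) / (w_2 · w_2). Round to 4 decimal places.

3.6987

w1 = Tv₀ = (3·3 + 0·1 + 0·1; (-1)·3 + 2·1 + 6·1; 3·3 + 3·1 + (-3)·1) = (9, 5, 9)
w2 = Tw1 = (3·9 + 0·5 + 0·9; (-1)·9 + 2·5 + 6·9; 3·9 + 3·5 + (-3)·9) = (27, 55, 15)
Tw2 = (81, 173, 201)
w2·Tw2 = 27·81 + 55·173 + 15·201 = 14717; w2·w2 = 27·27 + 55·55 + 15·15 = 3979
λ ≈ 14717/3979 = 3.6987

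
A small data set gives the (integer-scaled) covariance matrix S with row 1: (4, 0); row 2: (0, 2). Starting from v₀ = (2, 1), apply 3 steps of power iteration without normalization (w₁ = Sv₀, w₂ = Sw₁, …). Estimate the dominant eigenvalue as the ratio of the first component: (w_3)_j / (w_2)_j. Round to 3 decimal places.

λ ≈ 4.000

w1 = Sv₀ = (8, 2)
w2 = Sw1 = (32, 4)
w3 = Sw2 = (128, 8)
Ratio at component: 128 / 32 = 4.000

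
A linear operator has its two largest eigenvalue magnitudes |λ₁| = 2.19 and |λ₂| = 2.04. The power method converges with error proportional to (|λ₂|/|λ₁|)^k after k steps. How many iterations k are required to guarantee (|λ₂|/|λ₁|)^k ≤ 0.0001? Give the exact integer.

130

|λ₂/λ₁| = 2.04/2.19 = 0.93151
Need k ≥ ln(0.0001) / ln(0.93151) = -9.2103 / -0.0710 ≈ 129.811
Smallest integer k satisfying the bound: 130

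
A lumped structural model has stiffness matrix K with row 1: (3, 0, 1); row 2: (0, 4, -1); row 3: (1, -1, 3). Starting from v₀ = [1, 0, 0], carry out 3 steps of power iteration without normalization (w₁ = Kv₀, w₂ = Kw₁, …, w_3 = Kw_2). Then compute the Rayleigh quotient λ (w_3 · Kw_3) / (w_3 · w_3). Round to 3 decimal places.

w1 = Kv₀ = (3·1 + 0·0 + 1·0; 0·1 + 4·0 + (-1)·0; 1·1 + (-1)·0 + 3·0) = (3, 0, 1)
w2 = Kw1 = (3·3 + 0·0 + 1·1; 0·3 + 4·0 + (-1)·1; 1·3 + (-1)·0 + 3·1) = (10, -1, 6)
w3 = Kw2 = (36, -10, 29)
Kw3 = (137, -69, 133)
w3·Kw3 = 36·137 + (-10)·(-69) + 29·133 = 9479; w3·w3 = 36·36 + (-10)·(-10) + 29·29 = 2237
λ ≈ 9479/2237 = 4.237

λ ≈ 4.237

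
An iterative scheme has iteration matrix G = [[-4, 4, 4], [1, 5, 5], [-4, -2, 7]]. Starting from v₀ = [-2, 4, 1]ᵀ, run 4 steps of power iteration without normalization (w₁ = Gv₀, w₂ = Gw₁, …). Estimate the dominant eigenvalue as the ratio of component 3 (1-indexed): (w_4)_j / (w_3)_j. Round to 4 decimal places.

w1 = Gv₀ = ((-4)·(-2) + 4·4 + 4·1; 1·(-2) + 5·4 + 5·1; (-4)·(-2) + (-2)·4 + 7·1) = (28, 23, 7)
w2 = Gw1 = ((-4)·28 + 4·23 + 4·7; 1·28 + 5·23 + 5·7; (-4)·28 + (-2)·23 + 7·7) = (8, 178, -109)
w3 = Gw2 = (244, 353, -1151)
w4 = Gw3 = (-4168, -3746, -9739)
Ratio at component: -9739 / -1151 = 8.4613

8.4613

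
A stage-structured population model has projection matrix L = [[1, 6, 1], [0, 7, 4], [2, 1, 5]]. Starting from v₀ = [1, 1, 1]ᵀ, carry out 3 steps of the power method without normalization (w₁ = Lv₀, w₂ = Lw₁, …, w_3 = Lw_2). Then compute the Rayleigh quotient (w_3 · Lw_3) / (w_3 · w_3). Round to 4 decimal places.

w1 = Lv₀ = (1·1 + 6·1 + 1·1; 0·1 + 7·1 + 4·1; 2·1 + 1·1 + 5·1) = (8, 11, 8)
w2 = Lw1 = (1·8 + 6·11 + 1·8; 0·8 + 7·11 + 4·8; 2·8 + 1·11 + 5·8) = (82, 109, 67)
w3 = Lw2 = (803, 1031, 608)
Lw3 = (7597, 9649, 5677)
w3·Lw3 = 803·7597 + 1031·9649 + 608·5677 = 19500126; w3·w3 = 803·803 + 1031·1031 + 608·608 = 2077434
λ ≈ 19500126/2077434 = 9.3866

λ ≈ 9.3866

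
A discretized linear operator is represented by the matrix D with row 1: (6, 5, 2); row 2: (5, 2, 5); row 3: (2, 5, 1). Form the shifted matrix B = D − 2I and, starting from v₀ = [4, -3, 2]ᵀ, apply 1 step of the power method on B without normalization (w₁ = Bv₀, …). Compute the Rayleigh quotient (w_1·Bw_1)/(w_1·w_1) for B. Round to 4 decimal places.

B = D − 2I has rows (4, 5, 2); (5, 0, 5); (2, 5, -1)
w1 = Bv₀ = (4·4 + 5·(-3) + 2·2; 5·4 + 0·(-3) + 5·2; 2·4 + 5·(-3) + (-1)·2) = (5, 30, -9)
Bw1 = (152, -20, 169)
w1·Bw1 = -1361; w1·w1 = 1006; μ ≈ -1361/1006 = -1.3529

μ ≈ -1.3529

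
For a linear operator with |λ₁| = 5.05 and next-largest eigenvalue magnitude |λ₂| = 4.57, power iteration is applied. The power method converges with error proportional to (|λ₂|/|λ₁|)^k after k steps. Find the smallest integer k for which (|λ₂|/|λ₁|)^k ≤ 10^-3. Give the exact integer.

|λ₂/λ₁| = 4.57/5.05 = 0.90495
Need k ≥ ln(10^-3) / ln(0.90495) = -6.9078 / -0.0999 ≈ 69.164
Smallest integer k satisfying the bound: 70

70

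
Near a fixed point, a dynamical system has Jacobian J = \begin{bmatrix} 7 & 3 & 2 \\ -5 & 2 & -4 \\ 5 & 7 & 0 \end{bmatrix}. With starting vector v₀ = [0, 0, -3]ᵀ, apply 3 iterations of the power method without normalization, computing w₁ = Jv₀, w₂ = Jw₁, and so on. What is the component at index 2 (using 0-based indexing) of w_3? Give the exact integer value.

348

w1 = Jv₀ = (7·0 + 3·0 + 2·(-3); (-5)·0 + 2·0 + (-4)·(-3); 5·0 + 7·0 + 0·(-3)) = (-6, 12, 0)
w2 = Jw1 = (7·(-6) + 3·12 + 2·0; (-5)·(-6) + 2·12 + (-4)·0; 5·(-6) + 7·12 + 0·0) = (-6, 54, 54)
w3 = Jw2 = (228, -78, 348)
The requested component of w3 is 348.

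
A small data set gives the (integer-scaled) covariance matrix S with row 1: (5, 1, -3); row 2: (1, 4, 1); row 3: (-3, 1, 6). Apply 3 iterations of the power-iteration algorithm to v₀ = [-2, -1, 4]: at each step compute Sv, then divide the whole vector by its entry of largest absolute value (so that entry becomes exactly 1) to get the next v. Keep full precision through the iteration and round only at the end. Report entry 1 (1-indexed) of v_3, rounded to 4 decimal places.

-0.8487

Sv0 = (-23.00000, -2.00000, 29.00000); divide by 29.00000 → v1 = (-0.79310, -0.06897, 1.00000)
Sv1 = (-7.03448, -0.06897, 8.31034); divide by 8.31034 → v2 = (-0.84647, -0.00830, 1.00000)
Sv2 = (-7.24066, 0.12033, 8.53112); divide by 8.53112 → v3 = (-0.84874, 0.01411, 1.00000)
Requested entry of v3: -1745/2056 = -0.8487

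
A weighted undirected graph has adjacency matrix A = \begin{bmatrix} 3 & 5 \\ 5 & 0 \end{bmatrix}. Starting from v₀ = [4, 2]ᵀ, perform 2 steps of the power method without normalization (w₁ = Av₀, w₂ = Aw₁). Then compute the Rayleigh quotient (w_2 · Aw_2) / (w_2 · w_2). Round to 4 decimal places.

6.6892

w1 = Av₀ = (3·4 + 5·2; 5·4 + 0·2) = (22, 20)
w2 = Aw1 = (3·22 + 5·20; 5·22 + 0·20) = (166, 110)
Aw2 = (1048, 830)
w2·Aw2 = 166·1048 + 110·830 = 265268; w2·w2 = 166·166 + 110·110 = 39656
λ ≈ 265268/39656 = 6.6892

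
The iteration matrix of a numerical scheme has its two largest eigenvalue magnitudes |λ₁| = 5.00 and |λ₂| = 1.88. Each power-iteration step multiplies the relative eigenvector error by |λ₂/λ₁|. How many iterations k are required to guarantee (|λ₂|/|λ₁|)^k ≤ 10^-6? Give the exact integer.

15

|λ₂/λ₁| = 1.88/5.00 = 0.37600
Need k ≥ ln(10^-6) / ln(0.37600) = -13.8155 / -0.9782 ≈ 14.124
Smallest integer k satisfying the bound: 15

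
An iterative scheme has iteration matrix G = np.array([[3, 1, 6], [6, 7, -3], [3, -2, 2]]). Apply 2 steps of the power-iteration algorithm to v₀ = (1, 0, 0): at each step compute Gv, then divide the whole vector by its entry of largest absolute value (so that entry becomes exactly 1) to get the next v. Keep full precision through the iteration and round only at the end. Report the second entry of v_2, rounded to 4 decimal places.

1.0000

Gv0 = (3.00000, 6.00000, 3.00000); divide by 6.00000 → v1 = (0.50000, 1.00000, 0.50000)
Gv1 = (5.50000, 8.50000, 0.50000); divide by 8.50000 → v2 = (0.64706, 1.00000, 0.05882)
Requested entry of v2: 51/51 = 1.0000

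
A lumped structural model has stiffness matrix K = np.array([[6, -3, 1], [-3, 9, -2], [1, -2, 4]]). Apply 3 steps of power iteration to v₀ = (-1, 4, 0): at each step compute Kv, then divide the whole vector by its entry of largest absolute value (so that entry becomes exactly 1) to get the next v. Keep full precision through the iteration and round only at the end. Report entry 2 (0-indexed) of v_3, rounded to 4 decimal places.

-0.3369

Kv0 = (-18.00000, 39.00000, -9.00000); divide by 39.00000 → v1 = (-0.46154, 1.00000, -0.23077)
Kv1 = (-6.00000, 10.84615, -3.38462); divide by 10.84615 → v2 = (-0.55319, 1.00000, -0.31206)
Kv2 = (-6.63121, 11.28369, -3.80142); divide by 11.28369 → v3 = (-0.58768, 1.00000, -0.33690)
Requested entry of v3: -1608/4773 = -0.3369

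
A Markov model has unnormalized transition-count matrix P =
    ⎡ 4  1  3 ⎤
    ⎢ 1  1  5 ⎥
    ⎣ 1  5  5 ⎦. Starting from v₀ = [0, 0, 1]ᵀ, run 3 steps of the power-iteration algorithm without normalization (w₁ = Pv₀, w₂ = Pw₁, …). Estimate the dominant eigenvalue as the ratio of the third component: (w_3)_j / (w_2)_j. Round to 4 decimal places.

w1 = Pv₀ = (3, 5, 5)
w2 = Pw1 = (32, 33, 53)
w3 = Pw2 = (320, 330, 462)
Ratio at component: 462 / 53 = 8.7170

8.7170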